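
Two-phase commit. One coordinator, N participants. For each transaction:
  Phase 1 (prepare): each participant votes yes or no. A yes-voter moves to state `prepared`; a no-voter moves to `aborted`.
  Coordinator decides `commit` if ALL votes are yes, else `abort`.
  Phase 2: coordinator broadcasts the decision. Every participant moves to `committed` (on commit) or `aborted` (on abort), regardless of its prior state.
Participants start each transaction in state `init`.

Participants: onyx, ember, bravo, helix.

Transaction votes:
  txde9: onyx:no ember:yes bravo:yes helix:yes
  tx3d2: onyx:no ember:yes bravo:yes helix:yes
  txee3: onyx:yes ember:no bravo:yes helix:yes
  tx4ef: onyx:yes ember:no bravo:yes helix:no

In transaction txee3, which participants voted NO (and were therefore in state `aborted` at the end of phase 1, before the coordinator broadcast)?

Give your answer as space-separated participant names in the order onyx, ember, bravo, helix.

Txn txee3 phase 1: onyx yes -> prepared; ember no -> aborted; bravo yes -> prepared; helix yes -> prepared

Answer: ember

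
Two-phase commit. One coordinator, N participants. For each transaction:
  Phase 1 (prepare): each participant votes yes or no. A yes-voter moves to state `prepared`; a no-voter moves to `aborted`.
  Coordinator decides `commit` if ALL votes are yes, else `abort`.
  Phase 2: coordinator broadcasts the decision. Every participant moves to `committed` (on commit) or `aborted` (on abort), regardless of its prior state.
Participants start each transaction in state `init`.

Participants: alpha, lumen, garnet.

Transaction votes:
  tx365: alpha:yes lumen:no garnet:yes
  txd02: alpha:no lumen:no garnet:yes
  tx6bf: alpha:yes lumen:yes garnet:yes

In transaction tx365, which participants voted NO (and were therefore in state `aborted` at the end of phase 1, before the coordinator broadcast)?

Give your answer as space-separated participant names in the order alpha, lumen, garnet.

Answer: lumen

Derivation:
Txn tx365 phase 1: alpha yes -> prepared; lumen no -> aborted; garnet yes -> prepared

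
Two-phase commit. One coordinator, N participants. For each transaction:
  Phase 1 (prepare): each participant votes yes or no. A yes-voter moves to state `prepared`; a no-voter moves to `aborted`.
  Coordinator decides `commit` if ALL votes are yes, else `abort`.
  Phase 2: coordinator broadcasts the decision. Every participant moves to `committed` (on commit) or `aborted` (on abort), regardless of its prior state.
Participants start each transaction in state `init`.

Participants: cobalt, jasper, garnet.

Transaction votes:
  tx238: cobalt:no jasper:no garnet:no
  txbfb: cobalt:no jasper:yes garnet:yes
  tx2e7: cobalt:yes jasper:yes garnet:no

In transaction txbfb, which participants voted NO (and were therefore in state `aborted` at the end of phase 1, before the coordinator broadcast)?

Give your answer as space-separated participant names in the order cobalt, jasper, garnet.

Txn txbfb phase 1: cobalt no -> aborted; jasper yes -> prepared; garnet yes -> prepared

Answer: cobalt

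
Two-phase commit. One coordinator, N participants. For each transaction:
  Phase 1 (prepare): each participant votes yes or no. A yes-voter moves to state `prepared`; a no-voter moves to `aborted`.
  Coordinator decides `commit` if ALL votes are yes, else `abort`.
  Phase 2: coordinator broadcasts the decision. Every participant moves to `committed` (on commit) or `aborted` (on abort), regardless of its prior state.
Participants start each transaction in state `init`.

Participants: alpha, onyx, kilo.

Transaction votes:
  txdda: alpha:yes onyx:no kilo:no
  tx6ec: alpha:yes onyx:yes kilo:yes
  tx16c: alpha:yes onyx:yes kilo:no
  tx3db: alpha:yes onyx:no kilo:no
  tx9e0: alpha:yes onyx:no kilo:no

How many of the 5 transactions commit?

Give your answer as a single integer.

txdda: no from onyx, kilo -> abort (commits=0)
tx6ec: all yes -> commit (commits=1)
tx16c: no from kilo -> abort (commits=1)
tx3db: no from onyx, kilo -> abort (commits=1)
tx9e0: no from onyx, kilo -> abort (commits=1)

Answer: 1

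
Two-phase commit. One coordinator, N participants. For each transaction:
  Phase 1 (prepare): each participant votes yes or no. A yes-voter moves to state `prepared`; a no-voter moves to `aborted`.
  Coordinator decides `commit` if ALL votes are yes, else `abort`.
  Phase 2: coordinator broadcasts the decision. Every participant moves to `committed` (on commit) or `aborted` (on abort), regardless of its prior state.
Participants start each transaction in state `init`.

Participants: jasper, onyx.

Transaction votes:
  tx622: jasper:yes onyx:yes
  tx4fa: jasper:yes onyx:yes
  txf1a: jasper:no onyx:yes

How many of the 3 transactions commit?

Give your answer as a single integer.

tx622: all yes -> commit (commits=1)
tx4fa: all yes -> commit (commits=2)
txf1a: no from jasper -> abort (commits=2)

Answer: 2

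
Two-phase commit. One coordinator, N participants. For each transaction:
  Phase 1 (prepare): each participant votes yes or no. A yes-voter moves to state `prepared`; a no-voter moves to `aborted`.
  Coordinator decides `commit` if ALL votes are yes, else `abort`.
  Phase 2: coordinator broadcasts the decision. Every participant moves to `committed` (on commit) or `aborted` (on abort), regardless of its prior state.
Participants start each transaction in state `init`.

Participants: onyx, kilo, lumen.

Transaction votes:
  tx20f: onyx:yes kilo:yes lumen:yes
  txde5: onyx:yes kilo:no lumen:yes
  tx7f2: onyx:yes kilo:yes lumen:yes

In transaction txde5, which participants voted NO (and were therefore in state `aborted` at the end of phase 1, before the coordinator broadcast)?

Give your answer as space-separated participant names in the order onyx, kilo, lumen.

Txn txde5 phase 1: onyx yes -> prepared; kilo no -> aborted; lumen yes -> prepared

Answer: kilo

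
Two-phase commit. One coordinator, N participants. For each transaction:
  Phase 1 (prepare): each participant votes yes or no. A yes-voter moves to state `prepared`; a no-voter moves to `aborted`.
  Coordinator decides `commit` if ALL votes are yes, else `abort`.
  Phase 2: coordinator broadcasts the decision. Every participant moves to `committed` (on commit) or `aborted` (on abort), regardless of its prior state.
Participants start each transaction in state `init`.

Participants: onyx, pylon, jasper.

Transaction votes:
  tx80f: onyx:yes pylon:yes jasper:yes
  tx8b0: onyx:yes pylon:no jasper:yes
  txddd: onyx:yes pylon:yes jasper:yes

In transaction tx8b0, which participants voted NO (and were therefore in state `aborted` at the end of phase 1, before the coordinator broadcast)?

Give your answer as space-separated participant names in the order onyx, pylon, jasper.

Answer: pylon

Derivation:
Txn tx8b0 phase 1: onyx yes -> prepared; pylon no -> aborted; jasper yes -> prepared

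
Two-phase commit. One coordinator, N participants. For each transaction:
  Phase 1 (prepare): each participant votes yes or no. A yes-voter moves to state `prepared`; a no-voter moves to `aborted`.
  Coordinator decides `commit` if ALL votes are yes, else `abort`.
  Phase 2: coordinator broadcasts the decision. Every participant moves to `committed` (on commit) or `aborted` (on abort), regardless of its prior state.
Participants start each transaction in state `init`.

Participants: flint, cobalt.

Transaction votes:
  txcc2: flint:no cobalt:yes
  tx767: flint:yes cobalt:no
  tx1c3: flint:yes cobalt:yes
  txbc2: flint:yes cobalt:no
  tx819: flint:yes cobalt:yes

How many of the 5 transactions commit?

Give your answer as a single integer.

txcc2: no from flint -> abort (commits=0)
tx767: no from cobalt -> abort (commits=0)
tx1c3: all yes -> commit (commits=1)
txbc2: no from cobalt -> abort (commits=1)
tx819: all yes -> commit (commits=2)

Answer: 2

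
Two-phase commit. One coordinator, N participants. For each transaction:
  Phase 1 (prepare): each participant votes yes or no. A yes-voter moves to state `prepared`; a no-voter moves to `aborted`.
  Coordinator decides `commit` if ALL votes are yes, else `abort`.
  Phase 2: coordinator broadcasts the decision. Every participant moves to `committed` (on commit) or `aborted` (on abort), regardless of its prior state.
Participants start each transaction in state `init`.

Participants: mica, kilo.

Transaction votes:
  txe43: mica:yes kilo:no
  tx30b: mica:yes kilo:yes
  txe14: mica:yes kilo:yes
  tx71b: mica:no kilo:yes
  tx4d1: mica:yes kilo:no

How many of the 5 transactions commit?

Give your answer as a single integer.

txe43: no from kilo -> abort (commits=0)
tx30b: all yes -> commit (commits=1)
txe14: all yes -> commit (commits=2)
tx71b: no from mica -> abort (commits=2)
tx4d1: no from kilo -> abort (commits=2)

Answer: 2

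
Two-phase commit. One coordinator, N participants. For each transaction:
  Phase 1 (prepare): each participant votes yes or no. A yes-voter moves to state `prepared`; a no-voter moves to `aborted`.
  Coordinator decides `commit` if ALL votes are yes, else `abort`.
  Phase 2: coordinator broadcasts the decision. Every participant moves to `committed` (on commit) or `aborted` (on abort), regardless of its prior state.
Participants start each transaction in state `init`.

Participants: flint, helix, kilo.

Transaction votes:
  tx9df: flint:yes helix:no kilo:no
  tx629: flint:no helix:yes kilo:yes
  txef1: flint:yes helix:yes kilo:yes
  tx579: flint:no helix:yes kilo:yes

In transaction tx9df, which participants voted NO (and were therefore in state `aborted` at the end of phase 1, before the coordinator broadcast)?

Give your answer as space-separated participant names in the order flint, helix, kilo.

Txn tx9df phase 1: flint yes -> prepared; helix no -> aborted; kilo no -> aborted

Answer: helix kilo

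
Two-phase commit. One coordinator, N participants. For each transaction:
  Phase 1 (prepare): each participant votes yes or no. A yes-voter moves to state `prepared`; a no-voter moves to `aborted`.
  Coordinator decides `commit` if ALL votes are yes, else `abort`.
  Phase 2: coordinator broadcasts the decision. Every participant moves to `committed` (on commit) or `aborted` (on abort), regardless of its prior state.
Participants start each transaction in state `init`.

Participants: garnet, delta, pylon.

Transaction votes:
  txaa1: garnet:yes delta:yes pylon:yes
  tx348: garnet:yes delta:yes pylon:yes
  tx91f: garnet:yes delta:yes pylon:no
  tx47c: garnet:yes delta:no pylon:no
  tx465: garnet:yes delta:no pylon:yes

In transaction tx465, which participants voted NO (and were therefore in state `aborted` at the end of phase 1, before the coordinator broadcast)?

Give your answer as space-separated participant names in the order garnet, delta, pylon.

Answer: delta

Derivation:
Txn tx465 phase 1: garnet yes -> prepared; delta no -> aborted; pylon yes -> prepared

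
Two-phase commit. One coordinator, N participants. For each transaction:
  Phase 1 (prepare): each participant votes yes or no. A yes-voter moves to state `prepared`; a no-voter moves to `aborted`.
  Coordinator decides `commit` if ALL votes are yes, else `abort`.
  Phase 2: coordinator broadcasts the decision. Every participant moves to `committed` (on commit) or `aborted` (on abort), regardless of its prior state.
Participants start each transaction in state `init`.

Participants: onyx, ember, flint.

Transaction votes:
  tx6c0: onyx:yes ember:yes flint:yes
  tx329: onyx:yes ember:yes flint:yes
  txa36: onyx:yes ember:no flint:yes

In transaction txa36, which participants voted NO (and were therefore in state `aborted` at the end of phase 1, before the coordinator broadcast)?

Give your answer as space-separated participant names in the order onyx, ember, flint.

Txn txa36 phase 1: onyx yes -> prepared; ember no -> aborted; flint yes -> prepared

Answer: ember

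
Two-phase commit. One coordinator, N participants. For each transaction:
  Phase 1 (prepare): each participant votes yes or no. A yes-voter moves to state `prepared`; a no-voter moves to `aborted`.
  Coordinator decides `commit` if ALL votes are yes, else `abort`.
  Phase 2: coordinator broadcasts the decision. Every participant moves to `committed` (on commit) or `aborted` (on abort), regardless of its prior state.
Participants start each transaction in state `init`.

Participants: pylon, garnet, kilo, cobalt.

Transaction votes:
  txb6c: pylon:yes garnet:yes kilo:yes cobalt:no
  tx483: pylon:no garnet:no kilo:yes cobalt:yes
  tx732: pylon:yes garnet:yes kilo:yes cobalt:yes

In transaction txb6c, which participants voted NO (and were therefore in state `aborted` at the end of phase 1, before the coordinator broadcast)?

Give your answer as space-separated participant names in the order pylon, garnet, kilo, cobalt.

Txn txb6c phase 1: pylon yes -> prepared; garnet yes -> prepared; kilo yes -> prepared; cobalt no -> aborted

Answer: cobalt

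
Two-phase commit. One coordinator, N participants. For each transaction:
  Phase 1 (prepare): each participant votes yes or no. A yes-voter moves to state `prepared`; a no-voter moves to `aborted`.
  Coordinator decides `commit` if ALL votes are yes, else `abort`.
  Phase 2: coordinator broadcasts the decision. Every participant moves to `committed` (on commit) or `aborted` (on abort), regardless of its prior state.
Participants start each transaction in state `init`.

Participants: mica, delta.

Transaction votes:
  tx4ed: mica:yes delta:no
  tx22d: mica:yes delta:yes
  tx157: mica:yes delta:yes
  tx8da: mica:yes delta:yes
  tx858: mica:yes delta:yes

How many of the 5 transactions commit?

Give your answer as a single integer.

Answer: 4

Derivation:
tx4ed: no from delta -> abort (commits=0)
tx22d: all yes -> commit (commits=1)
tx157: all yes -> commit (commits=2)
tx8da: all yes -> commit (commits=3)
tx858: all yes -> commit (commits=4)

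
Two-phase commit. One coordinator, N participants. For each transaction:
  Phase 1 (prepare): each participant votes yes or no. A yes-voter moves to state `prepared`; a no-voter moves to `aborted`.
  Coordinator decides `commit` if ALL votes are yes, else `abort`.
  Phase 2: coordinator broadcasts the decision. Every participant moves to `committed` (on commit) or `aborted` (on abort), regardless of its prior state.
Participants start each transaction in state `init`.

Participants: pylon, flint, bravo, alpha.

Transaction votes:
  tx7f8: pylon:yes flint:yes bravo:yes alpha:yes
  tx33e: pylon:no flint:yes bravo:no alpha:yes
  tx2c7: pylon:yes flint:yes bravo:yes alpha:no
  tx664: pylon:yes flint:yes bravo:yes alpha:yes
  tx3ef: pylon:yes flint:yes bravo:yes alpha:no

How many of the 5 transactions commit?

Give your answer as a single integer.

Answer: 2

Derivation:
tx7f8: all yes -> commit (commits=1)
tx33e: no from pylon, bravo -> abort (commits=1)
tx2c7: no from alpha -> abort (commits=1)
tx664: all yes -> commit (commits=2)
tx3ef: no from alpha -> abort (commits=2)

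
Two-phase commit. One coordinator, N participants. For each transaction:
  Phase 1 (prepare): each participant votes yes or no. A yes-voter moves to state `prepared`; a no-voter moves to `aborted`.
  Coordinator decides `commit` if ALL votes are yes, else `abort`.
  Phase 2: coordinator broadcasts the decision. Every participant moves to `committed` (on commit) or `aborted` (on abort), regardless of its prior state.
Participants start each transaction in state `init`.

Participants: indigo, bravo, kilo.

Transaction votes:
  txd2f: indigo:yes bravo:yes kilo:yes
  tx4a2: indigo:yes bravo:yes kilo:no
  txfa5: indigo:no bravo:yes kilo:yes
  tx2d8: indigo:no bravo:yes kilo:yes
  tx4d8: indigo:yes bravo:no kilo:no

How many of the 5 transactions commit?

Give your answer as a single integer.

Answer: 1

Derivation:
txd2f: all yes -> commit (commits=1)
tx4a2: no from kilo -> abort (commits=1)
txfa5: no from indigo -> abort (commits=1)
tx2d8: no from indigo -> abort (commits=1)
tx4d8: no from bravo, kilo -> abort (commits=1)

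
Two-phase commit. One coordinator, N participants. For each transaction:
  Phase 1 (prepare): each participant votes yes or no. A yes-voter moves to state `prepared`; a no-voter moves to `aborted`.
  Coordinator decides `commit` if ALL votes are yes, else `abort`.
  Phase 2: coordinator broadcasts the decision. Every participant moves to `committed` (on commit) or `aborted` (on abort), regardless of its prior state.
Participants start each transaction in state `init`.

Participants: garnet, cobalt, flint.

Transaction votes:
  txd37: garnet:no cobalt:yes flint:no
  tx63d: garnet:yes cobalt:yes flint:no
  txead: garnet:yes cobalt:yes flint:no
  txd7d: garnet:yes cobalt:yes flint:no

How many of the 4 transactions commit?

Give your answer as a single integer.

txd37: no from garnet, flint -> abort (commits=0)
tx63d: no from flint -> abort (commits=0)
txead: no from flint -> abort (commits=0)
txd7d: no from flint -> abort (commits=0)

Answer: 0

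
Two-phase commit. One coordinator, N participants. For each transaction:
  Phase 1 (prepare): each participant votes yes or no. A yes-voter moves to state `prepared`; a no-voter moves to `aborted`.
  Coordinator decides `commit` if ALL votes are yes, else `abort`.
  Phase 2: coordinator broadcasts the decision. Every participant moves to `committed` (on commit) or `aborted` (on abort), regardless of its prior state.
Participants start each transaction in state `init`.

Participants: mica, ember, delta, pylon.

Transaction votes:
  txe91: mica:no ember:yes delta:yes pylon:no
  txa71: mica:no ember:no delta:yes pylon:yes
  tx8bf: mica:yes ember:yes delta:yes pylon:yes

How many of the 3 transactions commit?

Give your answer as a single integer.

Answer: 1

Derivation:
txe91: no from mica, pylon -> abort (commits=0)
txa71: no from mica, ember -> abort (commits=0)
tx8bf: all yes -> commit (commits=1)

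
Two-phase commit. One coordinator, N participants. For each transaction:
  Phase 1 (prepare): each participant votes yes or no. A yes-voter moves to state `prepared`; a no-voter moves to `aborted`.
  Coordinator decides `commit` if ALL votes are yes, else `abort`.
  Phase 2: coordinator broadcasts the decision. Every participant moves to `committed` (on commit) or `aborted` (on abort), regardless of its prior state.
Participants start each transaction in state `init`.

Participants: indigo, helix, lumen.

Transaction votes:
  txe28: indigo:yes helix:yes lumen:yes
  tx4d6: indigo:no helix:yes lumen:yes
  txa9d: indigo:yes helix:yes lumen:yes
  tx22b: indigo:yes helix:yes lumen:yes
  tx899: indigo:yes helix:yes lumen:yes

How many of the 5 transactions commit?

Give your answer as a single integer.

Answer: 4

Derivation:
txe28: all yes -> commit (commits=1)
tx4d6: no from indigo -> abort (commits=1)
txa9d: all yes -> commit (commits=2)
tx22b: all yes -> commit (commits=3)
tx899: all yes -> commit (commits=4)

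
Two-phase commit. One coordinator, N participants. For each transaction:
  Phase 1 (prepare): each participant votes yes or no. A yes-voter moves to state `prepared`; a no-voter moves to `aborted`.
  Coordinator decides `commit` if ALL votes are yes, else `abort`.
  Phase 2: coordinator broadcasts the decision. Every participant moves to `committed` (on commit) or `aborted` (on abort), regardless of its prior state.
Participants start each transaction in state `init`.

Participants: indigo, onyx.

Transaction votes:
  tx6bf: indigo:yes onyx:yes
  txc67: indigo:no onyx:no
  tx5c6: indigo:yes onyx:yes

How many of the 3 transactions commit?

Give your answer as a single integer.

tx6bf: all yes -> commit (commits=1)
txc67: no from indigo, onyx -> abort (commits=1)
tx5c6: all yes -> commit (commits=2)

Answer: 2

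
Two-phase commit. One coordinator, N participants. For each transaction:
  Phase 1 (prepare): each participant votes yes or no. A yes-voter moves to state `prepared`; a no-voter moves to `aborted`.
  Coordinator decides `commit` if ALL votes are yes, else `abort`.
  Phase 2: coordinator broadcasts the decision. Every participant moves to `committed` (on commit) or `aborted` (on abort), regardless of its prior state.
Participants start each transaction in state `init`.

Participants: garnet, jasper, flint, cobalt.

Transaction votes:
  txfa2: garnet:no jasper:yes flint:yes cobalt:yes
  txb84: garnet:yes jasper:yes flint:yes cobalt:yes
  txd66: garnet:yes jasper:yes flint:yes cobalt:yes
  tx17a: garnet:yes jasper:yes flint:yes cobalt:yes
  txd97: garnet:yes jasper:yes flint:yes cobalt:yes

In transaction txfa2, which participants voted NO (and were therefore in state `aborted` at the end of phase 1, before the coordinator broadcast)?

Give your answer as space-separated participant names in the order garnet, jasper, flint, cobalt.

Txn txfa2 phase 1: garnet no -> aborted; jasper yes -> prepared; flint yes -> prepared; cobalt yes -> prepared

Answer: garnet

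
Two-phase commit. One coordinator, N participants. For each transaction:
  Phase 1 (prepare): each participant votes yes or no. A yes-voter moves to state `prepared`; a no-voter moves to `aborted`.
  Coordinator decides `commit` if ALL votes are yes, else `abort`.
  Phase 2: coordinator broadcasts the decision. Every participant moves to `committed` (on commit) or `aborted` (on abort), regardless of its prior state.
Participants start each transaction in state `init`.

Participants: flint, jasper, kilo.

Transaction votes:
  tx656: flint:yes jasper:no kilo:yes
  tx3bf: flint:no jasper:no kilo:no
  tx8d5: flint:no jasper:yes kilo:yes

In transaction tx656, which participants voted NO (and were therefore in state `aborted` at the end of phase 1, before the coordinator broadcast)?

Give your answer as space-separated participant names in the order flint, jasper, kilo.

Answer: jasper

Derivation:
Txn tx656 phase 1: flint yes -> prepared; jasper no -> aborted; kilo yes -> prepared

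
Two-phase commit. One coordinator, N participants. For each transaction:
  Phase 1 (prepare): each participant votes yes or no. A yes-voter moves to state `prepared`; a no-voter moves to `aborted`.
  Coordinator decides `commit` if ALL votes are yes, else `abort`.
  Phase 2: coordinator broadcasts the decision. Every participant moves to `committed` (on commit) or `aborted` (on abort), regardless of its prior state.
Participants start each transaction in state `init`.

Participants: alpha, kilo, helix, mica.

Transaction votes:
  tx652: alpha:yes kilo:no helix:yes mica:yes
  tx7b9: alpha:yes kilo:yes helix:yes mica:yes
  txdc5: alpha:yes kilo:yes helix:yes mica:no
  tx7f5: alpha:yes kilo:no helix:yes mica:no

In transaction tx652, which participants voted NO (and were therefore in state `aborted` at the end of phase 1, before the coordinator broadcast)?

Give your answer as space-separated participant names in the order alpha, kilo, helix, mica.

Txn tx652 phase 1: alpha yes -> prepared; kilo no -> aborted; helix yes -> prepared; mica yes -> prepared

Answer: kilo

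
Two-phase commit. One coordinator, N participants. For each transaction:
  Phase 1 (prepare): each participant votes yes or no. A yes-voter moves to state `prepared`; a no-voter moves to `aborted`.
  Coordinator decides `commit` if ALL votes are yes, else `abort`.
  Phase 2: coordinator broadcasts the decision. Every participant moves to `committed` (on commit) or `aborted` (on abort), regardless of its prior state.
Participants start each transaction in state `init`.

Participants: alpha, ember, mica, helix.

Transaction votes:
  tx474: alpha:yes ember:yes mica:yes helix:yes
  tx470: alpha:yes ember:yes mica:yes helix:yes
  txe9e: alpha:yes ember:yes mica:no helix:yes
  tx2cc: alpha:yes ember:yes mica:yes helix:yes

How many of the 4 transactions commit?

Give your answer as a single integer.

Answer: 3

Derivation:
tx474: all yes -> commit (commits=1)
tx470: all yes -> commit (commits=2)
txe9e: no from mica -> abort (commits=2)
tx2cc: all yes -> commit (commits=3)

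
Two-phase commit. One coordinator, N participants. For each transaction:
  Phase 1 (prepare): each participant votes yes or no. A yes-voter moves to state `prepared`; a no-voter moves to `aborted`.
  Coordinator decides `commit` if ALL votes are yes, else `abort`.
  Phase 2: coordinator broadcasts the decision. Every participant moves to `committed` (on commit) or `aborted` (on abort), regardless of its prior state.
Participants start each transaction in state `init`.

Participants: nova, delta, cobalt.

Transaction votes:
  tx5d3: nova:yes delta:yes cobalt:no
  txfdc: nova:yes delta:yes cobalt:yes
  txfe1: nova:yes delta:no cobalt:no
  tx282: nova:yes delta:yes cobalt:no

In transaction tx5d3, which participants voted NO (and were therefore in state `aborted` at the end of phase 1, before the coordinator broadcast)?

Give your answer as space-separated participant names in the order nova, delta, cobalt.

Answer: cobalt

Derivation:
Txn tx5d3 phase 1: nova yes -> prepared; delta yes -> prepared; cobalt no -> aborted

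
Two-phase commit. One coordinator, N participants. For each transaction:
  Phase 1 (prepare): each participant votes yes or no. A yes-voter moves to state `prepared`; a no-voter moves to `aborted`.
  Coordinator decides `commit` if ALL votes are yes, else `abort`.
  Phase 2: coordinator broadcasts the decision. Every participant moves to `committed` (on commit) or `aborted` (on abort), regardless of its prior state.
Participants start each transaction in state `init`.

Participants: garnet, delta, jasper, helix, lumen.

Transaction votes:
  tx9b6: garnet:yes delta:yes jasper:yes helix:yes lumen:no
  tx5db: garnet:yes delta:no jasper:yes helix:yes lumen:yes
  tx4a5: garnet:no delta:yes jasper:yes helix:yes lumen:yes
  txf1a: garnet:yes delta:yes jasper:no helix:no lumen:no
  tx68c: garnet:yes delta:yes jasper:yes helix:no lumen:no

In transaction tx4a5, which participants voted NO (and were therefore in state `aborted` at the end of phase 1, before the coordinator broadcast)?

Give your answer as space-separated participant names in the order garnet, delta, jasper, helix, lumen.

Answer: garnet

Derivation:
Txn tx4a5 phase 1: garnet no -> aborted; delta yes -> prepared; jasper yes -> prepared; helix yes -> prepared; lumen yes -> prepared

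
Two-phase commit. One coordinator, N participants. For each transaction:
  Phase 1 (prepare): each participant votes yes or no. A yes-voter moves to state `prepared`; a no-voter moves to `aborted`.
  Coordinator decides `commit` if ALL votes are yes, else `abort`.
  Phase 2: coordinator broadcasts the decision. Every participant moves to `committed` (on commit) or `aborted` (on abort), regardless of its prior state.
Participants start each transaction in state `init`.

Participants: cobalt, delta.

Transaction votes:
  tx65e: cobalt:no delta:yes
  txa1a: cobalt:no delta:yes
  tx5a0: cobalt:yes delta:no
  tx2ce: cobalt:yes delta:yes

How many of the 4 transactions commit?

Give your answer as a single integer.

tx65e: no from cobalt -> abort (commits=0)
txa1a: no from cobalt -> abort (commits=0)
tx5a0: no from delta -> abort (commits=0)
tx2ce: all yes -> commit (commits=1)

Answer: 1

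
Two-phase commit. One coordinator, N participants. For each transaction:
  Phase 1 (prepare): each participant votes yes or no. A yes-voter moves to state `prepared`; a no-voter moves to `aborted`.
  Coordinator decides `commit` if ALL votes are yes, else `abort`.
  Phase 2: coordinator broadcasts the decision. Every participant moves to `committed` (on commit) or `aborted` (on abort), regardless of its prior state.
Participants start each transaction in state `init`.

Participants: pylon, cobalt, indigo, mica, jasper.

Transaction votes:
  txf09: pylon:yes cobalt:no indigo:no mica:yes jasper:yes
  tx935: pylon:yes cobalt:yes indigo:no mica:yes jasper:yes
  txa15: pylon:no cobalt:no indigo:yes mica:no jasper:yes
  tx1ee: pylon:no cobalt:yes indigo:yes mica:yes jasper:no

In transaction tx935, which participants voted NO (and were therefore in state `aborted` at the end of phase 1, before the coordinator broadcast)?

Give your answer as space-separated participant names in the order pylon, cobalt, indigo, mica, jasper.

Txn tx935 phase 1: pylon yes -> prepared; cobalt yes -> prepared; indigo no -> aborted; mica yes -> prepared; jasper yes -> prepared

Answer: indigo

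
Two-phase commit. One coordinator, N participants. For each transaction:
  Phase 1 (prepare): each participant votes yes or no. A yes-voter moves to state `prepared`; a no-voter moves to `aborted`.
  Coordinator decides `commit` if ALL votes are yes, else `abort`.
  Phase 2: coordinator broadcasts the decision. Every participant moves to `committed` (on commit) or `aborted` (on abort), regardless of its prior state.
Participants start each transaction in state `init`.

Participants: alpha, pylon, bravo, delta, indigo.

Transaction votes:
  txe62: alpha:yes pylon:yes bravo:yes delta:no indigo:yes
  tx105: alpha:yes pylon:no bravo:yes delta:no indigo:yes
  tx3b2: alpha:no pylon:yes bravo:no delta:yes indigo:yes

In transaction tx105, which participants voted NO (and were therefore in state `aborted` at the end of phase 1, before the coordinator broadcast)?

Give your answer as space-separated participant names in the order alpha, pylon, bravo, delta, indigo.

Answer: pylon delta

Derivation:
Txn tx105 phase 1: alpha yes -> prepared; pylon no -> aborted; bravo yes -> prepared; delta no -> aborted; indigo yes -> prepared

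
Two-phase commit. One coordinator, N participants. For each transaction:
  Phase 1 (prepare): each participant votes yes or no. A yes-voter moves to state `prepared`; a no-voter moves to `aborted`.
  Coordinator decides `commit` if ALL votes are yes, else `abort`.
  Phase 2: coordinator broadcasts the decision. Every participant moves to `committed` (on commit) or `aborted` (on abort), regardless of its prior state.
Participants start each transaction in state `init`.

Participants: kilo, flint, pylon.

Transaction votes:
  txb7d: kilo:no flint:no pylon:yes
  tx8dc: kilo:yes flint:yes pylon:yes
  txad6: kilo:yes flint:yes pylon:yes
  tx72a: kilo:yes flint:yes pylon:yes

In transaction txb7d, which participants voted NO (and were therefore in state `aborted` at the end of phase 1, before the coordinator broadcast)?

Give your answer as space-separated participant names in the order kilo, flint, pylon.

Answer: kilo flint

Derivation:
Txn txb7d phase 1: kilo no -> aborted; flint no -> aborted; pylon yes -> prepared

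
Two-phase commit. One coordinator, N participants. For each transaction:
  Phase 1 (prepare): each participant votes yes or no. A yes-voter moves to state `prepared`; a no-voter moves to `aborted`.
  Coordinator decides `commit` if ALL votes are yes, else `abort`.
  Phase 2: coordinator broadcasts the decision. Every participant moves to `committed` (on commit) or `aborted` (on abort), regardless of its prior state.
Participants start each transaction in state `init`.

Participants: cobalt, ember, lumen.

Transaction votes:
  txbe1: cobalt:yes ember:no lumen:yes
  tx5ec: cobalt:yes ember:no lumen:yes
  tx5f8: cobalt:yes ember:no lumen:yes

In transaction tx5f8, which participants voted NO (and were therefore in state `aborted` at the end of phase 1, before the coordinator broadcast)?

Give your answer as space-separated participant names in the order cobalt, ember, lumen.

Txn tx5f8 phase 1: cobalt yes -> prepared; ember no -> aborted; lumen yes -> prepared

Answer: ember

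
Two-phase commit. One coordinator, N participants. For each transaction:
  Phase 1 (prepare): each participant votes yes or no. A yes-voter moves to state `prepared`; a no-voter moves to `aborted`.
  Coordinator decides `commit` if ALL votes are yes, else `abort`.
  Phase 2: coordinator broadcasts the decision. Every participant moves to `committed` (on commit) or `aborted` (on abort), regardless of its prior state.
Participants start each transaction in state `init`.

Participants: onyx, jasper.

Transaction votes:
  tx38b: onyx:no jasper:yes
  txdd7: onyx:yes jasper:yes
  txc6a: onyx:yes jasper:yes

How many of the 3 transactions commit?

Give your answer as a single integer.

Answer: 2

Derivation:
tx38b: no from onyx -> abort (commits=0)
txdd7: all yes -> commit (commits=1)
txc6a: all yes -> commit (commits=2)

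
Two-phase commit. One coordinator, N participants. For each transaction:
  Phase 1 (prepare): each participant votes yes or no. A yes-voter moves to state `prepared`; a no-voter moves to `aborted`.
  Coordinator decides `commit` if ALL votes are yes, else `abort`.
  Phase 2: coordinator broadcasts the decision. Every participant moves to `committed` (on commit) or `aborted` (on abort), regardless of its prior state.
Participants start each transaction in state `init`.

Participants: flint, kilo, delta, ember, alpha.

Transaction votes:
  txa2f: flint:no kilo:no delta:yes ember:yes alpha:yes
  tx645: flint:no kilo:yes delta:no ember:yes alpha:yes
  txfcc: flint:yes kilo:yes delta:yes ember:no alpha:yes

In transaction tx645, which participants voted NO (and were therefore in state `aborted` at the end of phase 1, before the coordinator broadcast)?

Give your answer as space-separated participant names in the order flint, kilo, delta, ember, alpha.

Txn tx645 phase 1: flint no -> aborted; kilo yes -> prepared; delta no -> aborted; ember yes -> prepared; alpha yes -> prepared

Answer: flint delta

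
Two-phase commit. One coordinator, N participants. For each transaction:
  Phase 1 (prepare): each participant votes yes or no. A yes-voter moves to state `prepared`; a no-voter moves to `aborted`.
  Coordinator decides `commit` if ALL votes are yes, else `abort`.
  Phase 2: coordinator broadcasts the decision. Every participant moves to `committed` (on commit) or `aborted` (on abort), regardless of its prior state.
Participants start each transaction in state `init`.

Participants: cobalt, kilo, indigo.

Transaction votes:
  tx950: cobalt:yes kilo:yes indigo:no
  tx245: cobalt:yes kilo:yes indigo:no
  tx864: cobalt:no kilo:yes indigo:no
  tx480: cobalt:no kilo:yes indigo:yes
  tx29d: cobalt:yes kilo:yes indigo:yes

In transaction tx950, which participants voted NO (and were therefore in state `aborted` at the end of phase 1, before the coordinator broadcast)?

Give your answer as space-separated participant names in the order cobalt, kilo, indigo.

Txn tx950 phase 1: cobalt yes -> prepared; kilo yes -> prepared; indigo no -> aborted

Answer: indigo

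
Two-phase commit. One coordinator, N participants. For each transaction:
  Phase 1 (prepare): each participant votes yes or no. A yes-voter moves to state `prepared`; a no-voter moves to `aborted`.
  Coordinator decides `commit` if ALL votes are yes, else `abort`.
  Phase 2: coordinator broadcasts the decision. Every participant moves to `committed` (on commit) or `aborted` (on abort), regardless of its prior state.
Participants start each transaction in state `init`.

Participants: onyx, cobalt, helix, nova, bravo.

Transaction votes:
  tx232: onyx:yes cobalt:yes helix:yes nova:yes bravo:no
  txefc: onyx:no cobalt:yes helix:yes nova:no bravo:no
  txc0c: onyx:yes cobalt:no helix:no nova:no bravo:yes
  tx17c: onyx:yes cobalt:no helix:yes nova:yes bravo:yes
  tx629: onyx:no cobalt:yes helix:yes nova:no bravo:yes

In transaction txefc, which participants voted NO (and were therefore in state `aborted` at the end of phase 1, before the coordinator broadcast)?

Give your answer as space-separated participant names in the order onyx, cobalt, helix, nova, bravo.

Txn txefc phase 1: onyx no -> aborted; cobalt yes -> prepared; helix yes -> prepared; nova no -> aborted; bravo no -> aborted

Answer: onyx nova bravo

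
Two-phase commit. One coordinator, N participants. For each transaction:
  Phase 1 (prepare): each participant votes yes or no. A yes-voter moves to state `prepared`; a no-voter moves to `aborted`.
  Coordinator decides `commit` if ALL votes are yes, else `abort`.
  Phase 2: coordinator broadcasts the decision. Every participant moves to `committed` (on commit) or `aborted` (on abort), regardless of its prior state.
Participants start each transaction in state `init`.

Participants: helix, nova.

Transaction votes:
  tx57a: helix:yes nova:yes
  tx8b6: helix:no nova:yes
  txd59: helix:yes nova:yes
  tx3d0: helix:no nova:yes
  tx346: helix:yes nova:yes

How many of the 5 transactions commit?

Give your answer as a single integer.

Answer: 3

Derivation:
tx57a: all yes -> commit (commits=1)
tx8b6: no from helix -> abort (commits=1)
txd59: all yes -> commit (commits=2)
tx3d0: no from helix -> abort (commits=2)
tx346: all yes -> commit (commits=3)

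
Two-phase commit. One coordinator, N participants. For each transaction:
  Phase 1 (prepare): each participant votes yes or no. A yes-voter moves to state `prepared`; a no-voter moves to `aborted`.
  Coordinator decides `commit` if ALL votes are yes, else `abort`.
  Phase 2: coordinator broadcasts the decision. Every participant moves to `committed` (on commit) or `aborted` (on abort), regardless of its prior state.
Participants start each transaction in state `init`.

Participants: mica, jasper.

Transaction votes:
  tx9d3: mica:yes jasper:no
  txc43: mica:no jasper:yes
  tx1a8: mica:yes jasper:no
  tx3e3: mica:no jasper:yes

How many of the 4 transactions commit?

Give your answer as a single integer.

tx9d3: no from jasper -> abort (commits=0)
txc43: no from mica -> abort (commits=0)
tx1a8: no from jasper -> abort (commits=0)
tx3e3: no from mica -> abort (commits=0)

Answer: 0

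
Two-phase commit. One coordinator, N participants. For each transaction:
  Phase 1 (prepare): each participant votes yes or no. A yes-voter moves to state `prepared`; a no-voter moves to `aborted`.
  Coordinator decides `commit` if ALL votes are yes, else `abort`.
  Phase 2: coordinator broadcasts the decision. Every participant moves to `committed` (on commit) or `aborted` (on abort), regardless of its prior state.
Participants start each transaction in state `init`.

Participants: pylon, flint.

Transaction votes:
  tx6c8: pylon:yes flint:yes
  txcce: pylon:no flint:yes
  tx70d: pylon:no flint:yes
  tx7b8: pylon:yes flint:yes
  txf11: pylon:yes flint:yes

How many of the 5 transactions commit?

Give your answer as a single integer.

tx6c8: all yes -> commit (commits=1)
txcce: no from pylon -> abort (commits=1)
tx70d: no from pylon -> abort (commits=1)
tx7b8: all yes -> commit (commits=2)
txf11: all yes -> commit (commits=3)

Answer: 3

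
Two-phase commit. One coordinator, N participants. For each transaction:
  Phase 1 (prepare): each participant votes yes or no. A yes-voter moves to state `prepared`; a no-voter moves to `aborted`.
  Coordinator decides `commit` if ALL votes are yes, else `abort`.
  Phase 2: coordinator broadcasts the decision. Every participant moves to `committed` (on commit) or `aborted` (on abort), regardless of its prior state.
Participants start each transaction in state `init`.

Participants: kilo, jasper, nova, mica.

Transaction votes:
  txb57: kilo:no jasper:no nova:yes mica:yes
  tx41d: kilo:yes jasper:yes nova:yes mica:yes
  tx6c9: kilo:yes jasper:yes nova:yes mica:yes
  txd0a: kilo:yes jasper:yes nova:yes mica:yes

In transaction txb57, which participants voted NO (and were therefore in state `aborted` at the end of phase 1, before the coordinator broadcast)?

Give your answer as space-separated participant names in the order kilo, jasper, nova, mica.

Txn txb57 phase 1: kilo no -> aborted; jasper no -> aborted; nova yes -> prepared; mica yes -> prepared

Answer: kilo jasper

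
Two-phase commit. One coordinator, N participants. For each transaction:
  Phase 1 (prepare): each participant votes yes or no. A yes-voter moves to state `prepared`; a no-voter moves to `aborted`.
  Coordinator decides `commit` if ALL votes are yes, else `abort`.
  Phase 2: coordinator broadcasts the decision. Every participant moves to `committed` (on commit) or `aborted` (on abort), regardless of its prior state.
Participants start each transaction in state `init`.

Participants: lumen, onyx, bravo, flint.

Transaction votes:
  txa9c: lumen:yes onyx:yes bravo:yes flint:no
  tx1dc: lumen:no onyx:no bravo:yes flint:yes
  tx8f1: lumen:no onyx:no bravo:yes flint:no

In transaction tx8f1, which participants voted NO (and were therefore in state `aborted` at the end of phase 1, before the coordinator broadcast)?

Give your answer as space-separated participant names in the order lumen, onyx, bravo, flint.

Txn tx8f1 phase 1: lumen no -> aborted; onyx no -> aborted; bravo yes -> prepared; flint no -> aborted

Answer: lumen onyx flint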